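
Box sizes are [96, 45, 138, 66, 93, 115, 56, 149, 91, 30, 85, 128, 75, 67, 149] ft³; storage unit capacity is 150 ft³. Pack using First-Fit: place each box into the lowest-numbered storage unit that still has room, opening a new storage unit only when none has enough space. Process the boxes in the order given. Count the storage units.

storage unit 1: place 96 ft³, 54 ft³ left
storage unit 1: place 45 ft³, 9 ft³ left
storage unit 2: place 138 ft³, 12 ft³ left
storage unit 3: place 66 ft³, 84 ft³ left
storage unit 4: place 93 ft³, 57 ft³ left
storage unit 5: place 115 ft³, 35 ft³ left
storage unit 3: place 56 ft³, 28 ft³ left
storage unit 6: place 149 ft³, 1 ft³ left
storage unit 7: place 91 ft³, 59 ft³ left
storage unit 4: place 30 ft³, 27 ft³ left
storage unit 8: place 85 ft³, 65 ft³ left
storage unit 9: place 128 ft³, 22 ft³ left
storage unit 10: place 75 ft³, 75 ft³ left
storage unit 10: place 67 ft³, 8 ft³ left
storage unit 11: place 149 ft³, 1 ft³ left
Final storage units: [96,45] [138] [66,56] [93,30] [115] [149] [91] [85] [128] [75,67] [149].

11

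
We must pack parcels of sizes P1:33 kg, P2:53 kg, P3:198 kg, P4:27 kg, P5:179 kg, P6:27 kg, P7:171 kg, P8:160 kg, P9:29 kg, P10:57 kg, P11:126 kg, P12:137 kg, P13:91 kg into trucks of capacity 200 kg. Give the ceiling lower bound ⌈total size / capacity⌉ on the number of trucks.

7

Total size = 33 + 53 + 198 + 27 + 179 + 27 + 171 + 160 + 29 + 57 + 126 + 137 + 91 = 1288 kg.
⌈1288 / 200⌉ = 7.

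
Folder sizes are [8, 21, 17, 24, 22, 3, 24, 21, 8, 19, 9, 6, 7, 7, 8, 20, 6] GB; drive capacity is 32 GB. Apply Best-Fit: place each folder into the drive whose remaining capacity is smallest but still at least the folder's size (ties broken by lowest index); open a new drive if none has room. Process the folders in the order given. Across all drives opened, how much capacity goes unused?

8 GB → drive 1 (remaining 24 GB)
21 GB → drive 1 (remaining 3 GB)
17 GB → drive 2 (remaining 15 GB)
24 GB → drive 3 (remaining 8 GB)
22 GB → drive 4 (remaining 10 GB)
3 GB → drive 1 (remaining 0 GB)
24 GB → drive 5 (remaining 8 GB)
21 GB → drive 6 (remaining 11 GB)
8 GB → drive 3 (remaining 0 GB)
19 GB → drive 7 (remaining 13 GB)
9 GB → drive 4 (remaining 1 GB)
6 GB → drive 5 (remaining 2 GB)
7 GB → drive 6 (remaining 4 GB)
7 GB → drive 7 (remaining 6 GB)
8 GB → drive 2 (remaining 7 GB)
20 GB → drive 8 (remaining 12 GB)
6 GB → drive 7 (remaining 0 GB)
8 drives × 32 GB = 256 GB; used 230 GB; unused 26 GB.

26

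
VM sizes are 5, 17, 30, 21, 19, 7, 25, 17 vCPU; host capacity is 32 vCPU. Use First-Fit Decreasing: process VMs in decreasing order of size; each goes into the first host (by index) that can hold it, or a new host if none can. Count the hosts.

6

Sorted descending: 30, 25, 21, 19, 17, 17, 7, 5.
Put 30 vCPU in host 1; 2 vCPU remain.
Put 25 vCPU in host 2; 7 vCPU remain.
Put 21 vCPU in host 3; 11 vCPU remain.
Put 19 vCPU in host 4; 13 vCPU remain.
Put 17 vCPU in host 5; 15 vCPU remain.
Put 17 vCPU in host 6; 15 vCPU remain.
Put 7 vCPU in host 2; 0 vCPU remain.
Put 5 vCPU in host 3; 6 vCPU remain.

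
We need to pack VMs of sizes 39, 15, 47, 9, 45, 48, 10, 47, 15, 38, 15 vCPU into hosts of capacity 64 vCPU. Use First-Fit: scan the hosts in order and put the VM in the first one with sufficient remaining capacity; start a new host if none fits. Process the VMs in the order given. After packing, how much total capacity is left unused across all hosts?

host 1: place 39 vCPU, 25 vCPU left
host 1: place 15 vCPU, 10 vCPU left
host 2: place 47 vCPU, 17 vCPU left
host 1: place 9 vCPU, 1 vCPU left
host 3: place 45 vCPU, 19 vCPU left
host 4: place 48 vCPU, 16 vCPU left
host 2: place 10 vCPU, 7 vCPU left
host 5: place 47 vCPU, 17 vCPU left
host 3: place 15 vCPU, 4 vCPU left
host 6: place 38 vCPU, 26 vCPU left
host 4: place 15 vCPU, 1 vCPU left
6 hosts × 64 vCPU = 384 vCPU; used 328 vCPU; unused 56 vCPU.

56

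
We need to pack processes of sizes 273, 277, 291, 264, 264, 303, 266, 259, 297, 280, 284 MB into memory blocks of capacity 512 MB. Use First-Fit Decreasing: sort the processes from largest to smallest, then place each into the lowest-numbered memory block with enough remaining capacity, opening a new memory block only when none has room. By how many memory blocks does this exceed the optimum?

First-Fit Decreasing: [303] [297] [291] [284] [280] [277] [273] [266] [264] [264] [259] → 11 memory blocks.
11 processes exceed 256 MB (half the capacity), and no two of those can share a memory block, so at least 11 memory blocks are needed.
So 11 is already optimal.

0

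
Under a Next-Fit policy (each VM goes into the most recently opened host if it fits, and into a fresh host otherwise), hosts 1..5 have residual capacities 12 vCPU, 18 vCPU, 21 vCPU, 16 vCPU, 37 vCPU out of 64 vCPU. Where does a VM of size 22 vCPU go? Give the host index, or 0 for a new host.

Next-Fit only looks at host 5, which has 37 vCPU free.
22 vCPU fits there.

5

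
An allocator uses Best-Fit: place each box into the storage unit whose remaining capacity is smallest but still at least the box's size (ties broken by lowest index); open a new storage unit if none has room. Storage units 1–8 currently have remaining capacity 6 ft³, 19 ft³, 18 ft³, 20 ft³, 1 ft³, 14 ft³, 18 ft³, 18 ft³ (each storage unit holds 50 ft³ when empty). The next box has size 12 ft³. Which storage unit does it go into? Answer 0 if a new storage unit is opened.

Storage units with room: storage unit 2 (19 ft³), storage unit 3 (18 ft³), storage unit 4 (20 ft³), storage unit 6 (14 ft³), storage unit 7 (18 ft³), storage unit 8 (18 ft³).
Tightest fit is storage unit 6 with 14 ft³ free.

6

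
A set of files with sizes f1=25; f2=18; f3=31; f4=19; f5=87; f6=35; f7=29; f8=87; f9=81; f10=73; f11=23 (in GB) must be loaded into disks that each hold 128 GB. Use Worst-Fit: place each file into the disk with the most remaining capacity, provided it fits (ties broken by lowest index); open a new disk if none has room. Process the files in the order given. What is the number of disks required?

5

disk 1: place f1 (25 GB), 103 GB left
disk 1: place f2 (18 GB), 85 GB left
disk 1: place f3 (31 GB), 54 GB left
disk 1: place f4 (19 GB), 35 GB left
disk 2: place f5 (87 GB), 41 GB left
disk 2: place f6 (35 GB), 6 GB left
disk 1: place f7 (29 GB), 6 GB left
disk 3: place f8 (87 GB), 41 GB left
disk 4: place f9 (81 GB), 47 GB left
disk 5: place f10 (73 GB), 55 GB left
disk 5: place f11 (23 GB), 32 GB left
Final disks: [25,18,31,19,29] [87,35] [87] [81] [73,23].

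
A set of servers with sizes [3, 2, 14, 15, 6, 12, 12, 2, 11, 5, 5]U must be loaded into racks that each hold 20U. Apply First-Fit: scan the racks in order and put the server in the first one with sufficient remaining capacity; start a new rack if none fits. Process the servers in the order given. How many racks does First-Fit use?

Put 3U in rack 1; 17U remain.
Put 2U in rack 1; 15U remain.
Put 14U in rack 1; 1U remain.
Put 15U in rack 2; 5U remain.
Put 6U in rack 3; 14U remain.
Put 12U in rack 3; 2U remain.
Put 12U in rack 4; 8U remain.
Put 2U in rack 2; 3U remain.
Put 11U in rack 5; 9U remain.
Put 5U in rack 4; 3U remain.
Put 5U in rack 5; 4U remain.

5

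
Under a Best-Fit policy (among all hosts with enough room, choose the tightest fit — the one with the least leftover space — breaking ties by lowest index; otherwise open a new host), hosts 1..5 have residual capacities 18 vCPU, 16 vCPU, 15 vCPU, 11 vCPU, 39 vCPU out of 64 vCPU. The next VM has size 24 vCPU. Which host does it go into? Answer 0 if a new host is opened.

Hosts with room: host 5 (39 vCPU).
Tightest fit is host 5 with 39 vCPU free.

5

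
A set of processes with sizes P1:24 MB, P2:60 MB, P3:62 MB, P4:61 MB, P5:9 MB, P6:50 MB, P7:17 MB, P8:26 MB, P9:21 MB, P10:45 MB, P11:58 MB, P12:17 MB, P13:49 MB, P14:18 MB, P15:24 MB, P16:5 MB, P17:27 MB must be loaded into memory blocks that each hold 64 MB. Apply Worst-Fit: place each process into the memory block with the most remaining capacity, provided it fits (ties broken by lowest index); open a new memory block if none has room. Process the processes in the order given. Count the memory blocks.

11

Put P1 (24 MB) in memory block 1; 40 MB remain.
Put P2 (60 MB) in memory block 2; 4 MB remain.
Put P3 (62 MB) in memory block 3; 2 MB remain.
Put P4 (61 MB) in memory block 4; 3 MB remain.
Put P5 (9 MB) in memory block 1; 31 MB remain.
Put P6 (50 MB) in memory block 5; 14 MB remain.
Put P7 (17 MB) in memory block 1; 14 MB remain.
Put P8 (26 MB) in memory block 6; 38 MB remain.
Put P9 (21 MB) in memory block 6; 17 MB remain.
Put P10 (45 MB) in memory block 7; 19 MB remain.
Put P11 (58 MB) in memory block 8; 6 MB remain.
Put P12 (17 MB) in memory block 7; 2 MB remain.
Put P13 (49 MB) in memory block 9; 15 MB remain.
Put P14 (18 MB) in memory block 10; 46 MB remain.
Put P15 (24 MB) in memory block 10; 22 MB remain.
Put P16 (5 MB) in memory block 10; 17 MB remain.
Put P17 (27 MB) in memory block 11; 37 MB remain.
Final memory blocks: [24,9,17] [60] [62] [61] [50] [26,21] [45,17] [58] [49] [18,24,5] [27].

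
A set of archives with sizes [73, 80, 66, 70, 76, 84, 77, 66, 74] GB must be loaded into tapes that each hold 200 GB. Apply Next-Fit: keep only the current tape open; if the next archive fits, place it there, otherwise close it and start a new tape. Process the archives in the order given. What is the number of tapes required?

5 tapes

Put 73 GB in tape 1; 127 GB remain.
Put 80 GB in tape 1; 47 GB remain.
Put 66 GB in tape 2; 134 GB remain.
Put 70 GB in tape 2; 64 GB remain.
Put 76 GB in tape 3; 124 GB remain.
Put 84 GB in tape 3; 40 GB remain.
Put 77 GB in tape 4; 123 GB remain.
Put 66 GB in tape 4; 57 GB remain.
Put 74 GB in tape 5; 126 GB remain.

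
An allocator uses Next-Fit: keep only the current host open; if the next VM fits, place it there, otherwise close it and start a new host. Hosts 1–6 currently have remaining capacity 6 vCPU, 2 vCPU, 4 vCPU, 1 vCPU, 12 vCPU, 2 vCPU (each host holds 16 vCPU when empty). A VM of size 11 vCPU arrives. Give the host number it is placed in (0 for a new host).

Next-Fit only looks at host 6, which has 2 vCPU free.
11 vCPU does not fit, so a new host is opened.

0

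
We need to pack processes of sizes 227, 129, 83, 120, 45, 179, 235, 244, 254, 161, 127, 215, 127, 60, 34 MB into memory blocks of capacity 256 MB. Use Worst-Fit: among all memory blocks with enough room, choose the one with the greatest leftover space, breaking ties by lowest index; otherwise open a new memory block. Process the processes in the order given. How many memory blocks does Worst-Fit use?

10 memory blocks

227 MB → memory block 1 (remaining 29 MB)
129 MB → memory block 2 (remaining 127 MB)
83 MB → memory block 2 (remaining 44 MB)
120 MB → memory block 3 (remaining 136 MB)
45 MB → memory block 3 (remaining 91 MB)
179 MB → memory block 4 (remaining 77 MB)
235 MB → memory block 5 (remaining 21 MB)
244 MB → memory block 6 (remaining 12 MB)
254 MB → memory block 7 (remaining 2 MB)
161 MB → memory block 8 (remaining 95 MB)
127 MB → memory block 9 (remaining 129 MB)
215 MB → memory block 10 (remaining 41 MB)
127 MB → memory block 9 (remaining 2 MB)
60 MB → memory block 8 (remaining 35 MB)
34 MB → memory block 3 (remaining 57 MB)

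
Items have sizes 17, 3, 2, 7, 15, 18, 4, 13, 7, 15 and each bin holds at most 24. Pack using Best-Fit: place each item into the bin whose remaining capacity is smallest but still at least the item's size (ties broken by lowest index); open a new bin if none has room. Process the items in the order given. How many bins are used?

bin 1: place 17, 7 left
bin 1: place 3, 4 left
bin 1: place 2, 2 left
bin 2: place 7, 17 left
bin 2: place 15, 2 left
bin 3: place 18, 6 left
bin 3: place 4, 2 left
bin 4: place 13, 11 left
bin 4: place 7, 4 left
bin 5: place 15, 9 left
Final bins: [17,3,2] [7,15] [18,4] [13,7] [15].

5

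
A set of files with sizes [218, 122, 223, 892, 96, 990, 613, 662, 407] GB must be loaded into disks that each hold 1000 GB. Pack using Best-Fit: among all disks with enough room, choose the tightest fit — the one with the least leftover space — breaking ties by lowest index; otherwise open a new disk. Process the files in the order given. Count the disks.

Put 218 GB in disk 1; 782 GB remain.
Put 122 GB in disk 1; 660 GB remain.
Put 223 GB in disk 1; 437 GB remain.
Put 892 GB in disk 2; 108 GB remain.
Put 96 GB in disk 2; 12 GB remain.
Put 990 GB in disk 3; 10 GB remain.
Put 613 GB in disk 4; 387 GB remain.
Put 662 GB in disk 5; 338 GB remain.
Put 407 GB in disk 1; 30 GB remain.
Final disks: [218,122,223,407] [892,96] [990] [613] [662].

5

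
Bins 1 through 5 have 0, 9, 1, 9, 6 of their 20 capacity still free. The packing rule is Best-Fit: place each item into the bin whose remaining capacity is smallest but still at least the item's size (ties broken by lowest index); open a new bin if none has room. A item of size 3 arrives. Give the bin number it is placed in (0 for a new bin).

Bins with room: bin 2 (9), bin 4 (9), bin 5 (6).
Tightest fit is bin 5 with 6 free.

5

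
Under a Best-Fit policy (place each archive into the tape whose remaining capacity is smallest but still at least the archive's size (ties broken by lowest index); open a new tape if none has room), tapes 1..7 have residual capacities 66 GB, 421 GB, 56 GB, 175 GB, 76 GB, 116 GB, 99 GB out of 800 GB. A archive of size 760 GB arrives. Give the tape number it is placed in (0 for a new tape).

0

No tape has ≥ 760 GB free, so a new tape is opened.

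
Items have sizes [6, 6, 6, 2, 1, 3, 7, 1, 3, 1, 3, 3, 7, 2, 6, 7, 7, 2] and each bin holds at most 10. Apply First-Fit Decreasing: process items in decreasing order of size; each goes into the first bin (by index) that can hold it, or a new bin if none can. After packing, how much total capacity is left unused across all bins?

Sorted descending: 7, 7, 7, 7, 6, 6, 6, 6, 3, 3, 3, 3, 2, 2, 2, 1, 1, 1.
bin 1: place 7, 3 left
bin 2: place 7, 3 left
bin 3: place 7, 3 left
bin 4: place 7, 3 left
bin 5: place 6, 4 left
bin 6: place 6, 4 left
bin 7: place 6, 4 left
bin 8: place 6, 4 left
bin 1: place 3, 0 left
bin 2: place 3, 0 left
bin 3: place 3, 0 left
bin 4: place 3, 0 left
bin 5: place 2, 2 left
bin 5: place 2, 0 left
bin 6: place 2, 2 left
bin 6: place 1, 1 left
bin 6: place 1, 0 left
bin 7: place 1, 3 left
8 bins × 10 = 80; used 73; unused 7.

7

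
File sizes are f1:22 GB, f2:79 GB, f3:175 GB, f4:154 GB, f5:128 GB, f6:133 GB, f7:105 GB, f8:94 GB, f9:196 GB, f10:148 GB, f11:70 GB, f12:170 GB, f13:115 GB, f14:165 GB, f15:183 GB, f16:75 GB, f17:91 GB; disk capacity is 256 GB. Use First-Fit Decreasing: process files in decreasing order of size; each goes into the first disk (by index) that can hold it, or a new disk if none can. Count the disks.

Sorted descending: 196, 183, 175, 170, 165, 154, 148, 133, 128, 115, 105, 94, 91, 79, 75, 70, 22.
Put 196 GB in disk 1; 60 GB remain.
Put 183 GB in disk 2; 73 GB remain.
Put 175 GB in disk 3; 81 GB remain.
Put 170 GB in disk 4; 86 GB remain.
Put 165 GB in disk 5; 91 GB remain.
Put 154 GB in disk 6; 102 GB remain.
Put 148 GB in disk 7; 108 GB remain.
Put 133 GB in disk 8; 123 GB remain.
Put 128 GB in disk 9; 128 GB remain.
Put 115 GB in disk 8; 8 GB remain.
Put 105 GB in disk 7; 3 GB remain.
Put 94 GB in disk 6; 8 GB remain.
Put 91 GB in disk 5; 0 GB remain.
Put 79 GB in disk 3; 2 GB remain.
Put 75 GB in disk 4; 11 GB remain.
Put 70 GB in disk 2; 3 GB remain.
Put 22 GB in disk 1; 38 GB remain.

9 disks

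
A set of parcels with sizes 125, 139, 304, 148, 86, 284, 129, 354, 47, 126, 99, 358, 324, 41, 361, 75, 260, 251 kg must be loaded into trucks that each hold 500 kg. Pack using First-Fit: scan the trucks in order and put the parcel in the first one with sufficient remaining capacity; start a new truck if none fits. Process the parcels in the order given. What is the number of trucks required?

truck 1: place 125 kg, 375 kg left
truck 1: place 139 kg, 236 kg left
truck 2: place 304 kg, 196 kg left
truck 1: place 148 kg, 88 kg left
truck 1: place 86 kg, 2 kg left
truck 3: place 284 kg, 216 kg left
truck 2: place 129 kg, 67 kg left
truck 4: place 354 kg, 146 kg left
truck 2: place 47 kg, 20 kg left
truck 3: place 126 kg, 90 kg left
truck 4: place 99 kg, 47 kg left
truck 5: place 358 kg, 142 kg left
truck 6: place 324 kg, 176 kg left
truck 3: place 41 kg, 49 kg left
truck 7: place 361 kg, 139 kg left
truck 5: place 75 kg, 67 kg left
truck 8: place 260 kg, 240 kg left
truck 9: place 251 kg, 249 kg left
Final trucks: [125,139,148,86] [304,129,47] [284,126,41] [354,99] [358,75] [324] [361] [260] [251].

9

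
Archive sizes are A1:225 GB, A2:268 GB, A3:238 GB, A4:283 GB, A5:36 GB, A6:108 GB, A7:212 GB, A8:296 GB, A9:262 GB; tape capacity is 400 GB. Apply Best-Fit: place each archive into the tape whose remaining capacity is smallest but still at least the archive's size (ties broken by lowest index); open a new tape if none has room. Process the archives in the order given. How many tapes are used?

7

A1 (225 GB) → tape 1 (remaining 175 GB)
A2 (268 GB) → tape 2 (remaining 132 GB)
A3 (238 GB) → tape 3 (remaining 162 GB)
A4 (283 GB) → tape 4 (remaining 117 GB)
A5 (36 GB) → tape 4 (remaining 81 GB)
A6 (108 GB) → tape 2 (remaining 24 GB)
A7 (212 GB) → tape 5 (remaining 188 GB)
A8 (296 GB) → tape 6 (remaining 104 GB)
A9 (262 GB) → tape 7 (remaining 138 GB)
Final tapes: [225] [268,108] [238] [283,36] [212] [296] [262].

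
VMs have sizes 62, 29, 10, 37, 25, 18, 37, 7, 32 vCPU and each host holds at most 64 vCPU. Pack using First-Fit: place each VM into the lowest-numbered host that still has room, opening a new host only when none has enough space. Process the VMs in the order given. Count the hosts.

host 1: place 62 vCPU, 2 vCPU left
host 2: place 29 vCPU, 35 vCPU left
host 2: place 10 vCPU, 25 vCPU left
host 3: place 37 vCPU, 27 vCPU left
host 2: place 25 vCPU, 0 vCPU left
host 3: place 18 vCPU, 9 vCPU left
host 4: place 37 vCPU, 27 vCPU left
host 3: place 7 vCPU, 2 vCPU left
host 5: place 32 vCPU, 32 vCPU left

5 hosts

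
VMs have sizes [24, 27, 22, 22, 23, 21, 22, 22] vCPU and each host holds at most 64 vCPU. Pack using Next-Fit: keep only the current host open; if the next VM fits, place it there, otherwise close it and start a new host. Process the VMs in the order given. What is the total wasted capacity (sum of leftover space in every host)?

24 vCPU → host 1 (remaining 40 vCPU)
27 vCPU → host 1 (remaining 13 vCPU)
22 vCPU → host 2 (remaining 42 vCPU)
22 vCPU → host 2 (remaining 20 vCPU)
23 vCPU → host 3 (remaining 41 vCPU)
21 vCPU → host 3 (remaining 20 vCPU)
22 vCPU → host 4 (remaining 42 vCPU)
22 vCPU → host 4 (remaining 20 vCPU)
4 hosts × 64 vCPU = 256 vCPU; used 183 vCPU; unused 73 vCPU.

73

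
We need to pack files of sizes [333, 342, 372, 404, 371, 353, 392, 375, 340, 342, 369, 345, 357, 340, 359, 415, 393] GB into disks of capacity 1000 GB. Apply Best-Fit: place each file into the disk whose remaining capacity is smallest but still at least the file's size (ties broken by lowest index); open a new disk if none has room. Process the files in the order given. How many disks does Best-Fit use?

9

disk 1: place 333 GB, 667 GB left
disk 1: place 342 GB, 325 GB left
disk 2: place 372 GB, 628 GB left
disk 2: place 404 GB, 224 GB left
disk 3: place 371 GB, 629 GB left
disk 3: place 353 GB, 276 GB left
disk 4: place 392 GB, 608 GB left
disk 4: place 375 GB, 233 GB left
disk 5: place 340 GB, 660 GB left
disk 5: place 342 GB, 318 GB left
disk 6: place 369 GB, 631 GB left
disk 6: place 345 GB, 286 GB left
disk 7: place 357 GB, 643 GB left
disk 7: place 340 GB, 303 GB left
disk 8: place 359 GB, 641 GB left
disk 8: place 415 GB, 226 GB left
disk 9: place 393 GB, 607 GB left
Final disks: [333,342] [372,404] [371,353] [392,375] [340,342] [369,345] [357,340] [359,415] [393].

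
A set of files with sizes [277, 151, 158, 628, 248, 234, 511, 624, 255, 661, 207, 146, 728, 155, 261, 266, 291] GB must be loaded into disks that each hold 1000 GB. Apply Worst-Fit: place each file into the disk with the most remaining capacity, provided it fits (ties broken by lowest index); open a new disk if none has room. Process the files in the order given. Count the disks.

7

277 GB → disk 1 (remaining 723 GB)
151 GB → disk 1 (remaining 572 GB)
158 GB → disk 1 (remaining 414 GB)
628 GB → disk 2 (remaining 372 GB)
248 GB → disk 1 (remaining 166 GB)
234 GB → disk 2 (remaining 138 GB)
511 GB → disk 3 (remaining 489 GB)
624 GB → disk 4 (remaining 376 GB)
255 GB → disk 3 (remaining 234 GB)
661 GB → disk 5 (remaining 339 GB)
207 GB → disk 4 (remaining 169 GB)
146 GB → disk 5 (remaining 193 GB)
728 GB → disk 6 (remaining 272 GB)
155 GB → disk 6 (remaining 117 GB)
261 GB → disk 7 (remaining 739 GB)
266 GB → disk 7 (remaining 473 GB)
291 GB → disk 7 (remaining 182 GB)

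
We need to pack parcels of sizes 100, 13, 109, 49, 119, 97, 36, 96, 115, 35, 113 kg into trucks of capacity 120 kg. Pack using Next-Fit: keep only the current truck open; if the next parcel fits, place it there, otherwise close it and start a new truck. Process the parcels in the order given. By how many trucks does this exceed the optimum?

Next-Fit: [100,13] [109] [49] [119] [97] [36] [96] [115] [35] [113] → 10 trucks.
Total size 882 kg; any packing needs at least ⌈882/120⌉ = 8 trucks.
An optimal packing achieves that bound: [119] [115] [113] [109] [100,13] [97] [96] [49,36,35] → 8 trucks.
Excess: 10 − 8 = 2.

2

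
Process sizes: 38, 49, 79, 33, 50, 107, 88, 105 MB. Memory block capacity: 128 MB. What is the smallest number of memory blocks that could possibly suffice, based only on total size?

Total size = 38 + 49 + 79 + 33 + 50 + 107 + 88 + 105 = 549 MB.
⌈549 / 128⌉ = 5.

5 memory blocks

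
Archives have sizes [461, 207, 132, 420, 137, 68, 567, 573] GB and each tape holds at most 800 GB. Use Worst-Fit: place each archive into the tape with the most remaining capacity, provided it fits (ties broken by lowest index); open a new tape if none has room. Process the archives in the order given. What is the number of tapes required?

461 GB → tape 1 (remaining 339 GB)
207 GB → tape 1 (remaining 132 GB)
132 GB → tape 1 (remaining 0 GB)
420 GB → tape 2 (remaining 380 GB)
137 GB → tape 2 (remaining 243 GB)
68 GB → tape 2 (remaining 175 GB)
567 GB → tape 3 (remaining 233 GB)
573 GB → tape 4 (remaining 227 GB)

4 tapes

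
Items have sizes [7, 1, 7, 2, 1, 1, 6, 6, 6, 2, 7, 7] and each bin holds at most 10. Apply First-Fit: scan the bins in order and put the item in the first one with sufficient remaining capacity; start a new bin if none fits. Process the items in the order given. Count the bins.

Put 7 in bin 1; 3 remain.
Put 1 in bin 1; 2 remain.
Put 7 in bin 2; 3 remain.
Put 2 in bin 1; 0 remain.
Put 1 in bin 2; 2 remain.
Put 1 in bin 2; 1 remain.
Put 6 in bin 3; 4 remain.
Put 6 in bin 4; 4 remain.
Put 6 in bin 5; 4 remain.
Put 2 in bin 3; 2 remain.
Put 7 in bin 6; 3 remain.
Put 7 in bin 7; 3 remain.
Final bins: [7,1,2] [7,1,1] [6,2] [6] [6] [7] [7].

7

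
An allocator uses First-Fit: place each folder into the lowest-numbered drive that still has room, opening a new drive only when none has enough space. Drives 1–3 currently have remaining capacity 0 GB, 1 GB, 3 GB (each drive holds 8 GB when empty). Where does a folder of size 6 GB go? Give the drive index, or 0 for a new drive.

No drive has ≥ 6 GB free, so a new drive is opened.

0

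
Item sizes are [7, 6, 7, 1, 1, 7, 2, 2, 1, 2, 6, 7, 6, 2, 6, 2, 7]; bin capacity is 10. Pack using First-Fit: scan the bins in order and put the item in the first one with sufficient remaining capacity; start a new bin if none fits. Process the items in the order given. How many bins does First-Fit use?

9 bins

Put 7 in bin 1; 3 remain.
Put 6 in bin 2; 4 remain.
Put 7 in bin 3; 3 remain.
Put 1 in bin 1; 2 remain.
Put 1 in bin 1; 1 remain.
Put 7 in bin 4; 3 remain.
Put 2 in bin 2; 2 remain.
Put 2 in bin 2; 0 remain.
Put 1 in bin 1; 0 remain.
Put 2 in bin 3; 1 remain.
Put 6 in bin 5; 4 remain.
Put 7 in bin 6; 3 remain.
Put 6 in bin 7; 4 remain.
Put 2 in bin 4; 1 remain.
Put 6 in bin 8; 4 remain.
Put 2 in bin 5; 2 remain.
Put 7 in bin 9; 3 remain.
Final bins: [7,1,1,1] [6,2,2] [7,2] [7,2] [6,2] [7] [6] [6] [7].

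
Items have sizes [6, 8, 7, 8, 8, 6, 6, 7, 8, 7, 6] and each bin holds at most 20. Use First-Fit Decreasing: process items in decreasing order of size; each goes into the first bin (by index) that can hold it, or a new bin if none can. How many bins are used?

Sorted descending: 8, 8, 8, 8, 7, 7, 7, 6, 6, 6, 6.
8 → bin 1 (remaining 12)
8 → bin 1 (remaining 4)
8 → bin 2 (remaining 12)
8 → bin 2 (remaining 4)
7 → bin 3 (remaining 13)
7 → bin 3 (remaining 6)
7 → bin 4 (remaining 13)
6 → bin 3 (remaining 0)
6 → bin 4 (remaining 7)
6 → bin 4 (remaining 1)
6 → bin 5 (remaining 14)

5 bins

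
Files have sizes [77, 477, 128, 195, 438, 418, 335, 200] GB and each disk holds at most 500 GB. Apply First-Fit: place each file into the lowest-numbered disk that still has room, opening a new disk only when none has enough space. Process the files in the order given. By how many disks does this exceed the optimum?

First-Fit: [77,128,195] [477] [438] [418] [335] [200] → 6 disks.
Total size 2268 GB; any packing needs at least ⌈2268/500⌉ = 5 disks.
An optimal packing achieves that bound: [477] [438] [418,77] [335,128] [200,195] → 5 disks.
Excess: 6 − 5 = 1.

1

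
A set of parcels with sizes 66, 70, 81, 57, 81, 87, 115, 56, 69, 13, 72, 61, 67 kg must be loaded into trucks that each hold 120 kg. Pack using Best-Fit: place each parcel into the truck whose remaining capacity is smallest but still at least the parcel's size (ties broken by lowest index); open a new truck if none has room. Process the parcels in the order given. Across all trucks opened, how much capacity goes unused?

425

Put 66 kg in truck 1; 54 kg remain.
Put 70 kg in truck 2; 50 kg remain.
Put 81 kg in truck 3; 39 kg remain.
Put 57 kg in truck 4; 63 kg remain.
Put 81 kg in truck 5; 39 kg remain.
Put 87 kg in truck 6; 33 kg remain.
Put 115 kg in truck 7; 5 kg remain.
Put 56 kg in truck 4; 7 kg remain.
Put 69 kg in truck 8; 51 kg remain.
Put 13 kg in truck 6; 20 kg remain.
Put 72 kg in truck 9; 48 kg remain.
Put 61 kg in truck 10; 59 kg remain.
Put 67 kg in truck 11; 53 kg remain.
11 trucks × 120 kg = 1320 kg; used 895 kg; unused 425 kg.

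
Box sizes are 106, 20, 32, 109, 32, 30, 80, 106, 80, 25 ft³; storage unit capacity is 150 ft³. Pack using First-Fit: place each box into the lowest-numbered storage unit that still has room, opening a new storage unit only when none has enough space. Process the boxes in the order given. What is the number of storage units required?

storage unit 1: place 106 ft³, 44 ft³ left
storage unit 1: place 20 ft³, 24 ft³ left
storage unit 2: place 32 ft³, 118 ft³ left
storage unit 2: place 109 ft³, 9 ft³ left
storage unit 3: place 32 ft³, 118 ft³ left
storage unit 3: place 30 ft³, 88 ft³ left
storage unit 3: place 80 ft³, 8 ft³ left
storage unit 4: place 106 ft³, 44 ft³ left
storage unit 5: place 80 ft³, 70 ft³ left
storage unit 4: place 25 ft³, 19 ft³ left
Final storage units: [106,20] [32,109] [32,30,80] [106,25] [80].

5 storage units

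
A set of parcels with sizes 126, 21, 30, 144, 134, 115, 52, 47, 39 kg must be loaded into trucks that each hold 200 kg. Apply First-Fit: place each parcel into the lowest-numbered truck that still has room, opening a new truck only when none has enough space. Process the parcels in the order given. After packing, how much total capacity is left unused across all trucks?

92

126 kg → truck 1 (remaining 74 kg)
21 kg → truck 1 (remaining 53 kg)
30 kg → truck 1 (remaining 23 kg)
144 kg → truck 2 (remaining 56 kg)
134 kg → truck 3 (remaining 66 kg)
115 kg → truck 4 (remaining 85 kg)
52 kg → truck 2 (remaining 4 kg)
47 kg → truck 3 (remaining 19 kg)
39 kg → truck 4 (remaining 46 kg)
4 trucks × 200 kg = 800 kg; used 708 kg; unused 92 kg.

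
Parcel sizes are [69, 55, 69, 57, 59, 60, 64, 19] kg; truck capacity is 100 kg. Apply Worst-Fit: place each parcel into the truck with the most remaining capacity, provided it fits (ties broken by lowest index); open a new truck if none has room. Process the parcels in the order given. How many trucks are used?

truck 1: place 69 kg, 31 kg left
truck 2: place 55 kg, 45 kg left
truck 3: place 69 kg, 31 kg left
truck 4: place 57 kg, 43 kg left
truck 5: place 59 kg, 41 kg left
truck 6: place 60 kg, 40 kg left
truck 7: place 64 kg, 36 kg left
truck 2: place 19 kg, 26 kg left
Final trucks: [69] [55,19] [69] [57] [59] [60] [64].

7 trucks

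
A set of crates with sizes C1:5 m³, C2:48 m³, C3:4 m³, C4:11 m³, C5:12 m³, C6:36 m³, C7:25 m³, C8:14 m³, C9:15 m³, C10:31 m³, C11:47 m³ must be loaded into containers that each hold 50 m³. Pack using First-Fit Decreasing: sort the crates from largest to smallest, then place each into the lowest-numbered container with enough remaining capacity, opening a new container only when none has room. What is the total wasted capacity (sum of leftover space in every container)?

52

Sorted descending: 48, 47, 36, 31, 25, 15, 14, 12, 11, 5, 4.
48 m³ → container 1 (remaining 2 m³)
47 m³ → container 2 (remaining 3 m³)
36 m³ → container 3 (remaining 14 m³)
31 m³ → container 4 (remaining 19 m³)
25 m³ → container 5 (remaining 25 m³)
15 m³ → container 4 (remaining 4 m³)
14 m³ → container 3 (remaining 0 m³)
12 m³ → container 5 (remaining 13 m³)
11 m³ → container 5 (remaining 2 m³)
5 m³ → container 6 (remaining 45 m³)
4 m³ → container 4 (remaining 0 m³)
6 containers × 50 m³ = 300 m³; used 248 m³; unused 52 m³.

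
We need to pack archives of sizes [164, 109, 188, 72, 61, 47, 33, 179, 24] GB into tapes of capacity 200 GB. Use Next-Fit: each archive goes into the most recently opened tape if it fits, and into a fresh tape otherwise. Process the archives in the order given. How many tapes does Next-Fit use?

7 tapes

Put 164 GB in tape 1; 36 GB remain.
Put 109 GB in tape 2; 91 GB remain.
Put 188 GB in tape 3; 12 GB remain.
Put 72 GB in tape 4; 128 GB remain.
Put 61 GB in tape 4; 67 GB remain.
Put 47 GB in tape 4; 20 GB remain.
Put 33 GB in tape 5; 167 GB remain.
Put 179 GB in tape 6; 21 GB remain.
Put 24 GB in tape 7; 176 GB remain.
Final tapes: [164] [109] [188] [72,61,47] [33] [179] [24].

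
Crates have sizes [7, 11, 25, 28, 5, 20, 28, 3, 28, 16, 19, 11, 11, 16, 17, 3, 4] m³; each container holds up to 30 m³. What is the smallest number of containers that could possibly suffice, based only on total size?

9

Total size = 7 + 11 + 25 + 28 + 5 + 20 + 28 + 3 + 28 + 16 + 19 + 11 + 11 + 16 + 17 + 3 + 4 = 252 m³.
⌈252 / 30⌉ = 9.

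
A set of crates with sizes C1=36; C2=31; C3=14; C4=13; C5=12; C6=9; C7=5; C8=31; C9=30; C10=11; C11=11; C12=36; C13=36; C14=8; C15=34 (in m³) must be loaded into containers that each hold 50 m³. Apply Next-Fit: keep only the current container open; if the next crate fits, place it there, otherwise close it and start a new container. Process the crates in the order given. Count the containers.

8 containers

container 1: place C1 (36 m³), 14 m³ left
container 2: place C2 (31 m³), 19 m³ left
container 2: place C3 (14 m³), 5 m³ left
container 3: place C4 (13 m³), 37 m³ left
container 3: place C5 (12 m³), 25 m³ left
container 3: place C6 (9 m³), 16 m³ left
container 3: place C7 (5 m³), 11 m³ left
container 4: place C8 (31 m³), 19 m³ left
container 5: place C9 (30 m³), 20 m³ left
container 5: place C10 (11 m³), 9 m³ left
container 6: place C11 (11 m³), 39 m³ left
container 6: place C12 (36 m³), 3 m³ left
container 7: place C13 (36 m³), 14 m³ left
container 7: place C14 (8 m³), 6 m³ left
container 8: place C15 (34 m³), 16 m³ left
Final containers: [36] [31,14] [13,12,9,5] [31] [30,11] [11,36] [36,8] [34].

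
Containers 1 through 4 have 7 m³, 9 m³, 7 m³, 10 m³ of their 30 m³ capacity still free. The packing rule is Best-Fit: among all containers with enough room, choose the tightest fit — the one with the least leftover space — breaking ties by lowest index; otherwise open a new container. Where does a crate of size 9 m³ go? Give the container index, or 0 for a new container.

Containers with room: container 2 (9 m³), container 4 (10 m³).
Tightest fit is container 2 with 9 m³ free.

2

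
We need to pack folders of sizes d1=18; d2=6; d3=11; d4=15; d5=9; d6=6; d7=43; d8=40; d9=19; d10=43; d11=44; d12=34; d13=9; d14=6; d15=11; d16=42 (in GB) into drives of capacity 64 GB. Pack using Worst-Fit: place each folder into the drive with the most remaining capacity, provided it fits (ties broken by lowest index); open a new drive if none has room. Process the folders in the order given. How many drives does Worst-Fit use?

7

Put d1 (18 GB) in drive 1; 46 GB remain.
Put d2 (6 GB) in drive 1; 40 GB remain.
Put d3 (11 GB) in drive 1; 29 GB remain.
Put d4 (15 GB) in drive 1; 14 GB remain.
Put d5 (9 GB) in drive 1; 5 GB remain.
Put d6 (6 GB) in drive 2; 58 GB remain.
Put d7 (43 GB) in drive 2; 15 GB remain.
Put d8 (40 GB) in drive 3; 24 GB remain.
Put d9 (19 GB) in drive 3; 5 GB remain.
Put d10 (43 GB) in drive 4; 21 GB remain.
Put d11 (44 GB) in drive 5; 20 GB remain.
Put d12 (34 GB) in drive 6; 30 GB remain.
Put d13 (9 GB) in drive 6; 21 GB remain.
Put d14 (6 GB) in drive 4; 15 GB remain.
Put d15 (11 GB) in drive 6; 10 GB remain.
Put d16 (42 GB) in drive 7; 22 GB remain.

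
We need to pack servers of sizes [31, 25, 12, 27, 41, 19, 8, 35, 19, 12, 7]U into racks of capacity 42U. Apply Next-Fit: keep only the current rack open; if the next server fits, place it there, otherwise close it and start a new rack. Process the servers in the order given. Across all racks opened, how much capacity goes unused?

58

rack 1: place 31U, 11U left
rack 2: place 25U, 17U left
rack 2: place 12U, 5U left
rack 3: place 27U, 15U left
rack 4: place 41U, 1U left
rack 5: place 19U, 23U left
rack 5: place 8U, 15U left
rack 6: place 35U, 7U left
rack 7: place 19U, 23U left
rack 7: place 12U, 11U left
rack 7: place 7U, 4U left
7 racks × 42U = 294U; used 236U; unused 58U.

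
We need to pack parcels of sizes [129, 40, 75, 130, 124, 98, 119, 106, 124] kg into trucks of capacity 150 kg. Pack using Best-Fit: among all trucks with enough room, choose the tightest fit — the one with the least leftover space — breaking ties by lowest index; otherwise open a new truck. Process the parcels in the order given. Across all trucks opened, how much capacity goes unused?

truck 1: place 129 kg, 21 kg left
truck 2: place 40 kg, 110 kg left
truck 2: place 75 kg, 35 kg left
truck 3: place 130 kg, 20 kg left
truck 4: place 124 kg, 26 kg left
truck 5: place 98 kg, 52 kg left
truck 6: place 119 kg, 31 kg left
truck 7: place 106 kg, 44 kg left
truck 8: place 124 kg, 26 kg left
8 trucks × 150 kg = 1200 kg; used 945 kg; unused 255 kg.

255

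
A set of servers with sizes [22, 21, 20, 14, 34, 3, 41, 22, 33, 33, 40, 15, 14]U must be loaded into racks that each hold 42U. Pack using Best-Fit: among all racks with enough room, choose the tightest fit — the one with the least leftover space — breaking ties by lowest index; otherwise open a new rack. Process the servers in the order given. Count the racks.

9 racks

Put 22U in rack 1; 20U remain.
Put 21U in rack 2; 21U remain.
Put 20U in rack 1; 0U remain.
Put 14U in rack 2; 7U remain.
Put 34U in rack 3; 8U remain.
Put 3U in rack 2; 4U remain.
Put 41U in rack 4; 1U remain.
Put 22U in rack 5; 20U remain.
Put 33U in rack 6; 9U remain.
Put 33U in rack 7; 9U remain.
Put 40U in rack 8; 2U remain.
Put 15U in rack 5; 5U remain.
Put 14U in rack 9; 28U remain.
Final racks: [22,20] [21,14,3] [34] [41] [22,15] [33] [33] [40] [14].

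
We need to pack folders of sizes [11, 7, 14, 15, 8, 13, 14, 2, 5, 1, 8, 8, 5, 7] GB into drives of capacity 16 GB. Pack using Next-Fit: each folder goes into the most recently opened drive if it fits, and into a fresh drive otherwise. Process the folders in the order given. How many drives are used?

10 drives

Put 11 GB in drive 1; 5 GB remain.
Put 7 GB in drive 2; 9 GB remain.
Put 14 GB in drive 3; 2 GB remain.
Put 15 GB in drive 4; 1 GB remain.
Put 8 GB in drive 5; 8 GB remain.
Put 13 GB in drive 6; 3 GB remain.
Put 14 GB in drive 7; 2 GB remain.
Put 2 GB in drive 7; 0 GB remain.
Put 5 GB in drive 8; 11 GB remain.
Put 1 GB in drive 8; 10 GB remain.
Put 8 GB in drive 8; 2 GB remain.
Put 8 GB in drive 9; 8 GB remain.
Put 5 GB in drive 9; 3 GB remain.
Put 7 GB in drive 10; 9 GB remain.
Final drives: [11] [7] [14] [15] [8] [13] [14,2] [5,1,8] [8,5] [7].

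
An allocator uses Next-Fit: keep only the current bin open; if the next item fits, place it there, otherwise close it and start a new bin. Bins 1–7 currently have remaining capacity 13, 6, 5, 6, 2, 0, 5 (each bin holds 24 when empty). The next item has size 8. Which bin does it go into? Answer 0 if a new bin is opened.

Next-Fit only looks at bin 7, which has 5 free.
8 does not fit, so a new bin is opened.

0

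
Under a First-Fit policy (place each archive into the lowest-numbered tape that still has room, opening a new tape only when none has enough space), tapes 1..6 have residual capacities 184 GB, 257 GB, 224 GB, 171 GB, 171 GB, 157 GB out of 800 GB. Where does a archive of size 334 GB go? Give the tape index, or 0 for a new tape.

0

No tape has ≥ 334 GB free, so a new tape is opened.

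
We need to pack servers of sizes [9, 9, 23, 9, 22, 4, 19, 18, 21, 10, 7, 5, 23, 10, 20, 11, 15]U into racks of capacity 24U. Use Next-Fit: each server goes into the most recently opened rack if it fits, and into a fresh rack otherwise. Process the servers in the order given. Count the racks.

rack 1: place 9U, 15U left
rack 1: place 9U, 6U left
rack 2: place 23U, 1U left
rack 3: place 9U, 15U left
rack 4: place 22U, 2U left
rack 5: place 4U, 20U left
rack 5: place 19U, 1U left
rack 6: place 18U, 6U left
rack 7: place 21U, 3U left
rack 8: place 10U, 14U left
rack 8: place 7U, 7U left
rack 8: place 5U, 2U left
rack 9: place 23U, 1U left
rack 10: place 10U, 14U left
rack 11: place 20U, 4U left
rack 12: place 11U, 13U left
rack 13: place 15U, 9U left
Final racks: [9,9] [23] [9] [22] [4,19] [18] [21] [10,7,5] [23] [10] [20] [11] [15].

13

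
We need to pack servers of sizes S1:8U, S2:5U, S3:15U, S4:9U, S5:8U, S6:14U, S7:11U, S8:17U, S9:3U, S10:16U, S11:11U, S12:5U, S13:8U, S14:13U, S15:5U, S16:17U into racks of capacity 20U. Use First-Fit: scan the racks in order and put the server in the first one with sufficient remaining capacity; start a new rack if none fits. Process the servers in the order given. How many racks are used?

S1 (8U) → rack 1 (remaining 12U)
S2 (5U) → rack 1 (remaining 7U)
S3 (15U) → rack 2 (remaining 5U)
S4 (9U) → rack 3 (remaining 11U)
S5 (8U) → rack 3 (remaining 3U)
S6 (14U) → rack 4 (remaining 6U)
S7 (11U) → rack 5 (remaining 9U)
S8 (17U) → rack 6 (remaining 3U)
S9 (3U) → rack 1 (remaining 4U)
S10 (16U) → rack 7 (remaining 4U)
S11 (11U) → rack 8 (remaining 9U)
S12 (5U) → rack 2 (remaining 0U)
S13 (8U) → rack 5 (remaining 1U)
S14 (13U) → rack 9 (remaining 7U)
S15 (5U) → rack 4 (remaining 1U)
S16 (17U) → rack 10 (remaining 3U)
Final racks: [8,5,3] [15,5] [9,8] [14,5] [11,8] [17] [16] [11] [13] [17].

10 racks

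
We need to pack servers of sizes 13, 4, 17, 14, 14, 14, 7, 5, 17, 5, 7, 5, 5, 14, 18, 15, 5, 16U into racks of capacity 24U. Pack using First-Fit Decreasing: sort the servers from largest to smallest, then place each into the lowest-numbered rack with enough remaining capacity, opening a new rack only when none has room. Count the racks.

Sorted descending: 18, 17, 17, 16, 15, 14, 14, 14, 14, 13, 7, 7, 5, 5, 5, 5, 5, 4.
rack 1: place 18U, 6U left
rack 2: place 17U, 7U left
rack 3: place 17U, 7U left
rack 4: place 16U, 8U left
rack 5: place 15U, 9U left
rack 6: place 14U, 10U left
rack 7: place 14U, 10U left
rack 8: place 14U, 10U left
rack 9: place 14U, 10U left
rack 10: place 13U, 11U left
rack 2: place 7U, 0U left
rack 3: place 7U, 0U left
rack 1: place 5U, 1U left
rack 4: place 5U, 3U left
rack 5: place 5U, 4U left
rack 6: place 5U, 5U left
rack 6: place 5U, 0U left
rack 5: place 4U, 0U left

10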